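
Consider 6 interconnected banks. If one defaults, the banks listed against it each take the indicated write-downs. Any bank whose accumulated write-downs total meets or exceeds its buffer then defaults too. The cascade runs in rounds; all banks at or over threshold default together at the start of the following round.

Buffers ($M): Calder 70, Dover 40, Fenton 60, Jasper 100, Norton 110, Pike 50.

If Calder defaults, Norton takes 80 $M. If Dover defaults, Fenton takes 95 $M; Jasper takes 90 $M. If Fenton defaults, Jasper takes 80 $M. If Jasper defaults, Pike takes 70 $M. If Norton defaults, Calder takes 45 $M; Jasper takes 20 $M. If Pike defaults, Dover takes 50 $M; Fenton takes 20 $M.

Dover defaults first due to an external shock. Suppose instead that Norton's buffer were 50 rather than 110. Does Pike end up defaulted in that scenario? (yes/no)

yes

With Norton's buffer at 50:
Round 1 — Dover defaults (initial).
  Fenton: +95 → 95 ≥ 60
  Jasper: +90 → 90 < 100
Round 2 — Fenton defaults.
  Jasper: +80 → 170 ≥ 100
Round 3 — Jasper defaults.
  Pike: +70 → 70 ≥ 50
Round 4 — Pike defaults.
No further defaults.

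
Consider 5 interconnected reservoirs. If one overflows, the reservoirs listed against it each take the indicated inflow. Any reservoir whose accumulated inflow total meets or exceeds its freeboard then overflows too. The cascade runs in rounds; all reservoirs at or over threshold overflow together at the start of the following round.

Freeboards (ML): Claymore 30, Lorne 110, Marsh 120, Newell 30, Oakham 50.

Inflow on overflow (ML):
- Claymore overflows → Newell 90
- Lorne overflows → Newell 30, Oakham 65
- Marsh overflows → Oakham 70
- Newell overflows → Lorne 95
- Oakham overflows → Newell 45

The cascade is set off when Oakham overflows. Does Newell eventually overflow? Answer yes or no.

yes

Round 1 — Oakham overflows (initial).
  Newell: +45 → 45 ≥ 30
Round 2 — Newell overflows.
  Lorne: +95 → 95 < 110
No further overflows.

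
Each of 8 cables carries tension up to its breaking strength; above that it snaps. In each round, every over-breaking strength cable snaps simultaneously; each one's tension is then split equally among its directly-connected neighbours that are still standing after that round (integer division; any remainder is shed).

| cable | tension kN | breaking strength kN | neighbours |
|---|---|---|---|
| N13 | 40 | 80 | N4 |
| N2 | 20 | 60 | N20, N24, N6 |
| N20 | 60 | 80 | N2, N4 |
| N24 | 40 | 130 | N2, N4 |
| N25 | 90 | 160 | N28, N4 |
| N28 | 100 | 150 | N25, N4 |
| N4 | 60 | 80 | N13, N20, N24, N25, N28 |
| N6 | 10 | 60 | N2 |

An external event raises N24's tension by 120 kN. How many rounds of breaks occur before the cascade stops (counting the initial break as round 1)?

Round 1 — N24 at 160 > 130. N24 snaps.
  N24 sheds 160 kN to N2, N4: 80 each.
    N2: 20+80 = 100 > 60
    N4: 60+80 = 140 > 80
Round 2 — N2, N4 snap.
  N2 sheds 100 kN to N20, N6: 50 each.
    N20: 60+50 = 110 > 80
    N6: 10+50 = 60 ≤ 60
  N4 sheds 140 kN to N13, N20, N25, N28: 35 each.
    N13: 40+35 = 75 ≤ 80
    N20: 110+35 = 145 > 80
    N25: 90+35 = 125 ≤ 160
    N28: 100+35 = 135 ≤ 150
Round 3 — N20 snaps.
  N20 sheds 145 kN: no online neighbours, lost.
No further breaks.

3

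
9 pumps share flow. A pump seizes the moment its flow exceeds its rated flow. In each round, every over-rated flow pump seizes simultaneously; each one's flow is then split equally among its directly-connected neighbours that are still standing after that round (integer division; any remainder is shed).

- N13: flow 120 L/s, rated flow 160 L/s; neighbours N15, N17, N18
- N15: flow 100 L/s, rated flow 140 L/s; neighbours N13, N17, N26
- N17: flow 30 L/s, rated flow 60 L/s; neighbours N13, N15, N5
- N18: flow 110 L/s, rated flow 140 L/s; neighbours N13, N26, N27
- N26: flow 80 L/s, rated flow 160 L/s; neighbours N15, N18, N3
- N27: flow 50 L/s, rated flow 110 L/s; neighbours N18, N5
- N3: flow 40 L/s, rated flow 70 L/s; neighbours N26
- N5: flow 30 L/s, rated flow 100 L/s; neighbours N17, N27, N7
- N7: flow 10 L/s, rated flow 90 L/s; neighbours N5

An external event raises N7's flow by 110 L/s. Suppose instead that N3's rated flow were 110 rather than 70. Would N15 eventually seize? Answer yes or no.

With N3's rated flow at 110:
Round 1 — N7 at 120 > 90. N7 seizes.
  N7 sheds 120 L/s to N5: 120 each.
    N5: 30+120 = 150 > 100
Round 2 — N5 seizes.
  N5 sheds 150 L/s to N17, N27: 75 each.
    N17: 30+75 = 105 > 60
    N27: 50+75 = 125 > 110
Round 3 — N17, N27 seize.
  N17 sheds 105 L/s to N13, N15: 52 each (1 lost).
    N13: 120+52 = 172 > 160
    N15: 100+52 = 152 > 140
  N27 sheds 125 L/s to N18: 125 each.
    N18: 110+125 = 235 > 140
Round 4 — N13, N15, N18 seize.
  N13 sheds 172 L/s: no online neighbours, lost.
  N15 sheds 152 L/s to N26: 152 each.
    N26: 80+152 = 232 > 160
  N18 sheds 235 L/s to N26: 235 each.
    N26: 232+235 = 467 > 160
Round 5 — N26 seizes.
  N26 sheds 467 L/s to N3: 467 each.
    N3: 40+467 = 507 > 110
Round 6 — N3 seizes.
  N3 sheds 507 L/s: no online neighbours, lost.
No further seizures.

yes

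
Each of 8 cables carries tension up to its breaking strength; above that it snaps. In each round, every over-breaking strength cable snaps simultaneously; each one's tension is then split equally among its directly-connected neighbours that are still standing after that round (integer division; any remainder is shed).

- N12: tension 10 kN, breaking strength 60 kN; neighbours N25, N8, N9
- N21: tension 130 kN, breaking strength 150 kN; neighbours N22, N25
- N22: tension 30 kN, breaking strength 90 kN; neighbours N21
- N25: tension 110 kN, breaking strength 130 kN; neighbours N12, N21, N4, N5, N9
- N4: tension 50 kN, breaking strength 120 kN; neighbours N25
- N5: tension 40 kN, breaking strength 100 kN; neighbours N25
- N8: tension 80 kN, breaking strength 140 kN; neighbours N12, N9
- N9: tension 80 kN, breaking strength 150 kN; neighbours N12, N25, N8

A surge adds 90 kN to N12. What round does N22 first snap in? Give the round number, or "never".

Round 1 — N12 at 100 > 60. N12 snaps.
  N12 sheds 100 kN to N25, N8, N9: 33 each (1 lost).
    N25: 110+33 = 143 > 130
    N8: 80+33 = 113 ≤ 140
    N9: 80+33 = 113 ≤ 150
Round 2 — N25 snaps.
  N25 sheds 143 kN to N21, N4, N5, N9: 35 each (3 lost).
    N21: 130+35 = 165 > 150
    N4: 50+35 = 85 ≤ 120
    N5: 40+35 = 75 ≤ 100
    N9: 113+35 = 148 ≤ 150
Round 3 — N21 snaps.
  N21 sheds 165 kN to N22: 165 each.
    N22: 30+165 = 195 > 90
Round 4 — N22 snaps.
  N22 sheds 195 kN: no online neighbours, lost.
No further breaks.

4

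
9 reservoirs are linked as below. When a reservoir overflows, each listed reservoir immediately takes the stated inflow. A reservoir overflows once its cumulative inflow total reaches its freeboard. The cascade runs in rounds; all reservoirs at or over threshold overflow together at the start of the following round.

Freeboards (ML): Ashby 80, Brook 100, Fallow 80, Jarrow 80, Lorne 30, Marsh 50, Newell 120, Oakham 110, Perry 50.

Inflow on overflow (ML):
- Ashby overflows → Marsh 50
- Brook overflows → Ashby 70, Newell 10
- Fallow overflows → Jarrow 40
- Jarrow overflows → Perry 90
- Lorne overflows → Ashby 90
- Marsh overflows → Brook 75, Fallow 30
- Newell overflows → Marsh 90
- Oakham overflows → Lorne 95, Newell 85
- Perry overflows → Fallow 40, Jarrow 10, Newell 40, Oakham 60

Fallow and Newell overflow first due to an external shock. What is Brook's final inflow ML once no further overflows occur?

75

Round 1 — Fallow, Newell overflow (initial).
  Jarrow: +40 → 40 < 80
  Marsh: +90 → 90 ≥ 50
Round 2 — Marsh overflows.
  Brook: +75 → 75 < 100
No further overflows.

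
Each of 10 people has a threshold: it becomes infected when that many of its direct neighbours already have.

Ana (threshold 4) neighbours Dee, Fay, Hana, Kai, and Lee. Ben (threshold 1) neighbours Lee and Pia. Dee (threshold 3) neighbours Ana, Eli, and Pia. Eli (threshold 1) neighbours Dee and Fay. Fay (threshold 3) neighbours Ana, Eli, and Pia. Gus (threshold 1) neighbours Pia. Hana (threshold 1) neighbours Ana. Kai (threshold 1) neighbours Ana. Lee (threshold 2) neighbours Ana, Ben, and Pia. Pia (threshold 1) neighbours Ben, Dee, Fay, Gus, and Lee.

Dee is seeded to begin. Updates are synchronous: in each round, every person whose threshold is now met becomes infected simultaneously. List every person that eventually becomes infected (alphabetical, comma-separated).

Ben, Dee, Eli, Gus, Lee, Pia

Round 1 — Dee becomes infected (initial).
Round 2 — checking thresholds:
  Ana: 1 of 5 neighbours < 4, below threshold.
  Eli: 1 of 2 neighbours ≥ 1, becomes infected.
  Pia: 1 of 5 neighbours ≥ 1, becomes infected.
Round 3 — checking thresholds:
  Ana: 1 of 5 neighbours < 4, below threshold.
  Ben: 1 of 2 neighbours ≥ 1, becomes infected.
  Fay: 2 of 3 neighbours < 3, below threshold.
  Gus: 1 of 1 neighbours ≥ 1, becomes infected.
  Lee: 1 of 3 neighbours < 2, below threshold.
Round 4 — checking thresholds:
  Ana: 1 of 5 neighbours < 4, below threshold.
  Fay: 2 of 3 neighbours < 3, below threshold.
  Lee: 2 of 3 neighbours ≥ 2, becomes infected.
Round 5 — no new infections; cascade stops.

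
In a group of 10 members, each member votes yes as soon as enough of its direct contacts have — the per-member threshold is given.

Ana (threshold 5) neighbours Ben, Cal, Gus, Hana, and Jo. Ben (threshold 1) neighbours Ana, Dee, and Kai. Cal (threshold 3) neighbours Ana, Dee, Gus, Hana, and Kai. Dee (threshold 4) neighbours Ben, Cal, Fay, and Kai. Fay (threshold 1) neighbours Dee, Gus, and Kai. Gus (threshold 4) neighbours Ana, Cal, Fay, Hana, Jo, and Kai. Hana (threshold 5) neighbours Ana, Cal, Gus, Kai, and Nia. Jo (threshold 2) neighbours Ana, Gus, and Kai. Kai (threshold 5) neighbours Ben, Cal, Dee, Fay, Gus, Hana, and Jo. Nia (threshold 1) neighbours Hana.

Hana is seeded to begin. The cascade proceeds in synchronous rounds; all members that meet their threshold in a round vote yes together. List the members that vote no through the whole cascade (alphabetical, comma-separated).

Round 1 — Hana votes yes (initial).
Round 2 — checking thresholds:
  Ana: 1 of 5 neighbours < 5, not yet.
  Cal: 1 of 5 neighbours < 3, not yet.
  Gus: 1 of 6 neighbours < 4, not yet.
  Kai: 1 of 7 neighbours < 5, not yet.
  Nia: 1 of 1 neighbours ≥ 1, votes yes.
Round 3 — no new yes votes; cascade stops.

Ana, Ben, Cal, Dee, Fay, Gus, Jo, Kai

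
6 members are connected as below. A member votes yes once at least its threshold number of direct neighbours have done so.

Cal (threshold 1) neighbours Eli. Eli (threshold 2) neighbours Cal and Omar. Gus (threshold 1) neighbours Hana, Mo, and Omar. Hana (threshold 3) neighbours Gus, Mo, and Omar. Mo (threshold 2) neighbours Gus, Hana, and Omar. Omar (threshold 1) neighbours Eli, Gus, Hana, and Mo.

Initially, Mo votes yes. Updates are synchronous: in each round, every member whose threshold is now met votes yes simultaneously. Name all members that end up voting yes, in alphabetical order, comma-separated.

Round 1 — Mo votes yes (initial).
Round 2 — checking thresholds:
  Gus: 1 of 3 neighbours ≥ 1, votes yes.
  Hana: 1 of 3 neighbours < 3, below threshold.
  Omar: 1 of 4 neighbours ≥ 1, votes yes.
Round 3 — checking thresholds:
  Eli: 1 of 2 neighbours < 2, below threshold.
  Hana: 3 of 3 neighbours ≥ 3, votes yes.
Round 4 — no new yes votes; cascade stops.

Gus, Hana, Mo, Omar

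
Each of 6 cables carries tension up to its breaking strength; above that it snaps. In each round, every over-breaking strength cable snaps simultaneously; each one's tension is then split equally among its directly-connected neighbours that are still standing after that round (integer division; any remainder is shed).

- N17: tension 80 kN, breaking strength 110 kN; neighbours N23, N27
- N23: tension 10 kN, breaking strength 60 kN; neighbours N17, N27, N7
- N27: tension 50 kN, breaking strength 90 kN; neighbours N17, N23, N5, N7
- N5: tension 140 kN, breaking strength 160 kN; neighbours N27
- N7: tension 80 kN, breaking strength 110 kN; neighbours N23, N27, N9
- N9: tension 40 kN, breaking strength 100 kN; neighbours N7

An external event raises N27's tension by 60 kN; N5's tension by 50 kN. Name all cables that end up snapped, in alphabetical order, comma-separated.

Round 1 — N27 at 110 > 90; N5 at 190 > 160. N27, N5 snap.
  N27 sheds 110 kN to N17, N23, N7: 36 each (2 lost).
    N17: 80+36 = 116 > 110
    N23: 10+36 = 46 ≤ 60
    N7: 80+36 = 116 > 110
  N5 sheds 190 kN: no online neighbours, lost.
Round 2 — N17, N7 snap.
  N17 sheds 116 kN to N23: 116 each.
    N23: 46+116 = 162 > 60
  N7 sheds 116 kN to N23, N9: 58 each.
    N23: 162+58 = 220 > 60
    N9: 40+58 = 98 ≤ 100
Round 3 — N23 snaps.
  N23 sheds 220 kN: no online neighbours, lost.
No further breaks.

N17, N23, N27, N5, N7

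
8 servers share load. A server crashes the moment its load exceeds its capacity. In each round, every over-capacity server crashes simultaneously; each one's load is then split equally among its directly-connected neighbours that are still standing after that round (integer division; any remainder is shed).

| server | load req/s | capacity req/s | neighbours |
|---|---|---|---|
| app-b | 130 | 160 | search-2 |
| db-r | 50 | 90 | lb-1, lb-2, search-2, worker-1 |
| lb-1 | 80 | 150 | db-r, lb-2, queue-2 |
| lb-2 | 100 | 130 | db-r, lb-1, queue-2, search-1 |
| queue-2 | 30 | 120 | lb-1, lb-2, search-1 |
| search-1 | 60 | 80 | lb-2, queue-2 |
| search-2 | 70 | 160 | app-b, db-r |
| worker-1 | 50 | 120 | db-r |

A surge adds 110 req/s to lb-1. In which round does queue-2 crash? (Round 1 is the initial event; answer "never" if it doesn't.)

Round 1 — lb-1 at 190 > 150. lb-1 crashes.
  lb-1 sheds 190 req/s to db-r, lb-2, queue-2: 63 each (1 lost).
    db-r: 50+63 = 113 > 90
    lb-2: 100+63 = 163 > 130
    queue-2: 30+63 = 93 ≤ 120
Round 2 — db-r, lb-2 crash.
  db-r sheds 113 req/s to search-2, worker-1: 56 each (1 lost).
    search-2: 70+56 = 126 ≤ 160
    worker-1: 50+56 = 106 ≤ 120
  lb-2 sheds 163 req/s to queue-2, search-1: 81 each (1 lost).
    queue-2: 93+81 = 174 > 120
    search-1: 60+81 = 141 > 80
Round 3 — queue-2, search-1 crash.
  queue-2 sheds 174 req/s: no online neighbours, lost.
  search-1 sheds 141 req/s: no online neighbours, lost.
No further crashes.

3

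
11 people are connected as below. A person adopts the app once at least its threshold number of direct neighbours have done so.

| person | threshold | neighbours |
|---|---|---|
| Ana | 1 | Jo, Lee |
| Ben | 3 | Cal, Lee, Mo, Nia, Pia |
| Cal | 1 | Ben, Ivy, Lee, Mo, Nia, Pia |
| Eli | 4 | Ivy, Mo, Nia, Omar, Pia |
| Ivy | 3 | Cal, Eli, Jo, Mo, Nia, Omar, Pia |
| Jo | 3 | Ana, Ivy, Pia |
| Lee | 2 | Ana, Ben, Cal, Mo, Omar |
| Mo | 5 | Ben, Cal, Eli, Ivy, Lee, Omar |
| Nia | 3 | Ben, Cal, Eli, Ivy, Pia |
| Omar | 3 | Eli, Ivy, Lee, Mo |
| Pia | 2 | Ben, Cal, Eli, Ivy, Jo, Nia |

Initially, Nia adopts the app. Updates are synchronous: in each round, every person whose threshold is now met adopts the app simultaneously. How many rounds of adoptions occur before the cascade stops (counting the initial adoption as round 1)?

Round 1 — Nia adopts the app (initial).
Round 2 — checking thresholds:
  Ben: 1 of 5 neighbours < 3, not yet.
  Cal: 1 of 6 neighbours ≥ 1, adopts the app.
  Eli: 1 of 5 neighbours < 4, not yet.
  Ivy: 1 of 7 neighbours < 3, not yet.
  Pia: 1 of 6 neighbours < 2, not yet.
Round 3 — checking thresholds:
  Ben: 2 of 5 neighbours < 3, not yet.
  Eli: 1 of 5 neighbours < 4, not yet.
  Ivy: 2 of 7 neighbours < 3, not yet.
  Lee: 1 of 5 neighbours < 2, not yet.
  Mo: 1 of 6 neighbours < 5, not yet.
  Pia: 2 of 6 neighbours ≥ 2, adopts the app.
Round 4 — checking thresholds:
  Ben: 3 of 5 neighbours ≥ 3, adopts the app.
  Eli: 2 of 5 neighbours < 4, not yet.
  Ivy: 3 of 7 neighbours ≥ 3, adopts the app.
  Jo: 1 of 3 neighbours < 3, not yet.
  Lee: 1 of 5 neighbours < 2, not yet.
  Mo: 1 of 6 neighbours < 5, not yet.
Round 5 — checking thresholds:
  Eli: 3 of 5 neighbours < 4, not yet.
  Jo: 2 of 3 neighbours < 3, not yet.
  Lee: 2 of 5 neighbours ≥ 2, adopts the app.
  Mo: 3 of 6 neighbours < 5, not yet.
  Omar: 1 of 4 neighbours < 3, not yet.
Round 6 — checking thresholds:
  Ana: 1 of 2 neighbours ≥ 1, adopts the app.
  Eli: 3 of 5 neighbours < 4, not yet.
  Jo: 2 of 3 neighbours < 3, not yet.
  Mo: 4 of 6 neighbours < 5, not yet.
  Omar: 2 of 4 neighbours < 3, not yet.
Round 7 — checking thresholds:
  Eli: 3 of 5 neighbours < 4, not yet.
  Jo: 3 of 3 neighbours ≥ 3, adopts the app.
  Mo: 4 of 6 neighbours < 5, not yet.
  Omar: 2 of 4 neighbours < 3, not yet.
Round 8 — no new adoptions; cascade stops.

7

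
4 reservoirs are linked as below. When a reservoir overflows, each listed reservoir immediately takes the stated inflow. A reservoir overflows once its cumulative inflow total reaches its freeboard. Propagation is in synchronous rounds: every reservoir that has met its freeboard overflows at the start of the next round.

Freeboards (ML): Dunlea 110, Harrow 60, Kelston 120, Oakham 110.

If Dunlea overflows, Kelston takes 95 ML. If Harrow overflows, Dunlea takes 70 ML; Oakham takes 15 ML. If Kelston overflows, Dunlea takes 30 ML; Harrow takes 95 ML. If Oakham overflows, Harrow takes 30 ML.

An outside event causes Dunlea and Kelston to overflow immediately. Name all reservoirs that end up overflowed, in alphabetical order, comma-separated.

Dunlea, Harrow, Kelston

Round 1 — Dunlea, Kelston overflow (initial).
  Harrow: +95 → 95 ≥ 60
Round 2 — Harrow overflows.
  Oakham: +15 → 15 < 110
No further overflows.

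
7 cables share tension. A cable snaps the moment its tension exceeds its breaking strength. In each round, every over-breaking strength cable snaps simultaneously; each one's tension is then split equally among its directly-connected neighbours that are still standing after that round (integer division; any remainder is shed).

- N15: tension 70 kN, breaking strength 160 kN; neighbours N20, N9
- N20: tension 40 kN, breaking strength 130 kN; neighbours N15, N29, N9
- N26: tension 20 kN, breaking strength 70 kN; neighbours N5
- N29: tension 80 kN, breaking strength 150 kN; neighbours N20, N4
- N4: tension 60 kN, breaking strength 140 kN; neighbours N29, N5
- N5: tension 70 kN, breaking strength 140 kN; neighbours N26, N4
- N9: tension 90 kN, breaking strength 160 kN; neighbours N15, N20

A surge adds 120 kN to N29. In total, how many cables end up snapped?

Round 1 — N29 at 200 > 150. N29 snaps.
  N29 sheds 200 kN to N20, N4: 100 each.
    N20: 40+100 = 140 > 130
    N4: 60+100 = 160 > 140
Round 2 — N20, N4 snap.
  N20 sheds 140 kN to N15, N9: 70 each.
    N15: 70+70 = 140 ≤ 160
    N9: 90+70 = 160 ≤ 160
  N4 sheds 160 kN to N5: 160 each.
    N5: 70+160 = 230 > 140
Round 3 — N5 snaps.
  N5 sheds 230 kN to N26: 230 each.
    N26: 20+230 = 250 > 70
Round 4 — N26 snaps.
  N26 sheds 250 kN: no online neighbours, lost.
No further breaks.

5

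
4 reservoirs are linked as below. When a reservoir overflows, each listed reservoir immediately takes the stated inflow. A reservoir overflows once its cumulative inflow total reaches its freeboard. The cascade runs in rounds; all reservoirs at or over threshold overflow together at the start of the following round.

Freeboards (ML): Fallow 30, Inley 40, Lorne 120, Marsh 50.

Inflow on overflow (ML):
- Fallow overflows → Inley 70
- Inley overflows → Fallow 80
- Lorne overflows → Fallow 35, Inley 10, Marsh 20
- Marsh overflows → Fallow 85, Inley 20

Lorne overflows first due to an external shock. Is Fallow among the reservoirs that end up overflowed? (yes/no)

Round 1 — Lorne overflows (initial).
  Fallow: +35 → 35 ≥ 30
  Inley: +10 → 10 < 40
  Marsh: +20 → 20 < 50
Round 2 — Fallow overflows.
  Inley: +70 → 80 ≥ 40
Round 3 — Inley overflows.
No further overflows.

yes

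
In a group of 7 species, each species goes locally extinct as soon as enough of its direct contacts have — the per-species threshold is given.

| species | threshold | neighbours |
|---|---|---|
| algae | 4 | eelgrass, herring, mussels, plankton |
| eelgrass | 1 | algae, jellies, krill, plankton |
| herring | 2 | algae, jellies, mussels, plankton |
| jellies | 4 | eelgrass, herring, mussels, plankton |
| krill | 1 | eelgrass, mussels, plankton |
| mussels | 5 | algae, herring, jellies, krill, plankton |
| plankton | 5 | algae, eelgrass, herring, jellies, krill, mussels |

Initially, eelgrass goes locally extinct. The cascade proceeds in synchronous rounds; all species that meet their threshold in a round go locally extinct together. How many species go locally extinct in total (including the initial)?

Round 1 — eelgrass goes locally extinct (initial).
Round 2 — checking thresholds:
  algae: 1 of 4 neighbours < 4, not yet.
  jellies: 1 of 4 neighbours < 4, not yet.
  krill: 1 of 3 neighbours ≥ 1, goes locally extinct.
  plankton: 1 of 6 neighbours < 5, not yet.
Round 3 — no new extinctions; cascade stops.

2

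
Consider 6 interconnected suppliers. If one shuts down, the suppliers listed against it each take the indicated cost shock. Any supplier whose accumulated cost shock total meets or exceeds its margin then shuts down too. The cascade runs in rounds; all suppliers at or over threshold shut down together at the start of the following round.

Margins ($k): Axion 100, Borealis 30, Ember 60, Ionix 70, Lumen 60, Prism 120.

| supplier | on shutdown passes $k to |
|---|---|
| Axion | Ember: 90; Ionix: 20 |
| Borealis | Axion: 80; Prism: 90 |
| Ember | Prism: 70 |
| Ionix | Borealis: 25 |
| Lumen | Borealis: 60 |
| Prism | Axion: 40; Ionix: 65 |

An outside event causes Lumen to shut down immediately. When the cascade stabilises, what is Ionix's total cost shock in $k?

Round 1 — Lumen shuts down (initial).
  Borealis: +60 → 60 ≥ 30
Round 2 — Borealis shuts down.
  Axion: +80 → 80 < 100
  Prism: +90 → 90 < 120
No further shutdowns.

0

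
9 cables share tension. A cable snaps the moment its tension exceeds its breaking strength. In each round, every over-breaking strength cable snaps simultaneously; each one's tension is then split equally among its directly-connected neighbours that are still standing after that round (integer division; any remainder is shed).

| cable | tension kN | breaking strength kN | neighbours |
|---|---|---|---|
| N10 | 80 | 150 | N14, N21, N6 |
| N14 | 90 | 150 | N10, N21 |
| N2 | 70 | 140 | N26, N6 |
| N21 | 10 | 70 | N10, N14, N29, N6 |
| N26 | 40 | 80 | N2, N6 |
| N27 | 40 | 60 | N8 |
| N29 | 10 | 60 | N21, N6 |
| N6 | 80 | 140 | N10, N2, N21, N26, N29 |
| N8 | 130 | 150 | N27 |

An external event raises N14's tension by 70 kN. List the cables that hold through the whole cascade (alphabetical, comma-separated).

N27, N8

Round 1 — N14 at 160 > 150. N14 snaps.
  N14 sheds 160 kN to N10, N21: 80 each.
    N10: 80+80 = 160 > 150
    N21: 10+80 = 90 > 70
Round 2 — N10, N21 snap.
  N10 sheds 160 kN to N6: 160 each.
    N6: 80+160 = 240 > 140
  N21 sheds 90 kN to N29, N6: 45 each.
    N29: 10+45 = 55 ≤ 60
    N6: 240+45 = 285 > 140
Round 3 — N6 snaps.
  N6 sheds 285 kN to N2, N26, N29: 95 each.
    N2: 70+95 = 165 > 140
    N26: 40+95 = 135 > 80
    N29: 55+95 = 150 > 60
Round 4 — N2, N26, N29 snap.
  N2 sheds 165 kN: no online neighbours, lost.
  N26 sheds 135 kN: no online neighbours, lost.
  N29 sheds 150 kN: no online neighbours, lost.
No further breaks.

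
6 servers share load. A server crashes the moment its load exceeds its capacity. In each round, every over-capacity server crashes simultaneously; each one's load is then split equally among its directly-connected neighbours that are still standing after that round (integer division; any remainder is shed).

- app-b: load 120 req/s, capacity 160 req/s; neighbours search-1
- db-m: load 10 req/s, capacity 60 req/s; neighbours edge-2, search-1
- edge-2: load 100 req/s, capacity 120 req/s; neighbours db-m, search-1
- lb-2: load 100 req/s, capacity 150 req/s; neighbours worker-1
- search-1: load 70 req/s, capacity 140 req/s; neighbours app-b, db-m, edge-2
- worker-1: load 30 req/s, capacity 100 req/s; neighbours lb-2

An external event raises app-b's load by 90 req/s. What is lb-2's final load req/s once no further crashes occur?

Round 1 — app-b at 210 > 160. app-b crashes.
  app-b sheds 210 req/s to search-1: 210 each.
    search-1: 70+210 = 280 > 140
Round 2 — search-1 crashes.
  search-1 sheds 280 req/s to db-m, edge-2: 140 each.
    db-m: 10+140 = 150 > 60
    edge-2: 100+140 = 240 > 120
Round 3 — db-m, edge-2 crash.
  db-m sheds 150 req/s: no online neighbours, lost.
  edge-2 sheds 240 req/s: no online neighbours, lost.
No further crashes.

100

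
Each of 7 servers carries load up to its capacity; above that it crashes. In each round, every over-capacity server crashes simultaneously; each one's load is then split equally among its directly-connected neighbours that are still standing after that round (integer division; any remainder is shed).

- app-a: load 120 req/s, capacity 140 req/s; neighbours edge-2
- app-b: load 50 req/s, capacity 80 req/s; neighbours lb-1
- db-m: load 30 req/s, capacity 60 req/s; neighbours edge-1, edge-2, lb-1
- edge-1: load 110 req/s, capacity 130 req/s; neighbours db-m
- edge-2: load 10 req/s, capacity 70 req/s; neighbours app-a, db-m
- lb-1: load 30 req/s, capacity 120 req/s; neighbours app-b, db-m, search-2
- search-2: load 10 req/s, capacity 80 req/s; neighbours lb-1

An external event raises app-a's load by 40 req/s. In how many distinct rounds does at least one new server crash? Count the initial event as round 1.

Round 1 — app-a at 160 > 140. app-a crashes.
  app-a sheds 160 req/s to edge-2: 160 each.
    edge-2: 10+160 = 170 > 70
Round 2 — edge-2 crashes.
  edge-2 sheds 170 req/s to db-m: 170 each.
    db-m: 30+170 = 200 > 60
Round 3 — db-m crashes.
  db-m sheds 200 req/s to edge-1, lb-1: 100 each.
    edge-1: 110+100 = 210 > 130
    lb-1: 30+100 = 130 > 120
Round 4 — edge-1, lb-1 crash.
  edge-1 sheds 210 req/s: no online neighbours, lost.
  lb-1 sheds 130 req/s to app-b, search-2: 65 each.
    app-b: 50+65 = 115 > 80
    search-2: 10+65 = 75 ≤ 80
Round 5 — app-b crashes.
  app-b sheds 115 req/s: no online neighbours, lost.
No further crashes.

5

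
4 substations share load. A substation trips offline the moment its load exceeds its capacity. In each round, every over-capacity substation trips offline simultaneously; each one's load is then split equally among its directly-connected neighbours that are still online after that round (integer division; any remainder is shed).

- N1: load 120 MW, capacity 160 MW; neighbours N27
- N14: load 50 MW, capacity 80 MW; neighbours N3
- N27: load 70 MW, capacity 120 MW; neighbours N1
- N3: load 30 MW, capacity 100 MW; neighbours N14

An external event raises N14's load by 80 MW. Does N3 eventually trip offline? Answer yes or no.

yes

Round 1 — N14 at 130 > 80. N14 trips offline.
  N14 sheds 130 MW to N3: 130 each.
    N3: 30+130 = 160 > 100
Round 2 — N3 trips offline.
  N3 sheds 160 MW: no online neighbours, lost.
No further trips.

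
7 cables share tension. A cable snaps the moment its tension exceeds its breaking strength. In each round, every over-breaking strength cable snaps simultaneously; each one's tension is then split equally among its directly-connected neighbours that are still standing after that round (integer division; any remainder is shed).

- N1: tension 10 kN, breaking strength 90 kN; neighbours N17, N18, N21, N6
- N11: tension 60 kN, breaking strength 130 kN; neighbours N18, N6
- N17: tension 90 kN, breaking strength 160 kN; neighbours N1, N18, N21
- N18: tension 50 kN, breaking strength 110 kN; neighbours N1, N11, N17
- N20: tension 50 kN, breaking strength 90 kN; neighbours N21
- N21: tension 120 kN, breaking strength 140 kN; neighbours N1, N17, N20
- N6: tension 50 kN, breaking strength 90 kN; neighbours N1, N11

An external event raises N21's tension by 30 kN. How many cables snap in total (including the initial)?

Round 1 — N21 at 150 > 140. N21 snaps.
  N21 sheds 150 kN to N1, N17, N20: 50 each.
    N1: 10+50 = 60 ≤ 90
    N17: 90+50 = 140 ≤ 160
    N20: 50+50 = 100 > 90
Round 2 — N20 snaps.
  N20 sheds 100 kN: no online neighbours, lost.
No further breaks.

2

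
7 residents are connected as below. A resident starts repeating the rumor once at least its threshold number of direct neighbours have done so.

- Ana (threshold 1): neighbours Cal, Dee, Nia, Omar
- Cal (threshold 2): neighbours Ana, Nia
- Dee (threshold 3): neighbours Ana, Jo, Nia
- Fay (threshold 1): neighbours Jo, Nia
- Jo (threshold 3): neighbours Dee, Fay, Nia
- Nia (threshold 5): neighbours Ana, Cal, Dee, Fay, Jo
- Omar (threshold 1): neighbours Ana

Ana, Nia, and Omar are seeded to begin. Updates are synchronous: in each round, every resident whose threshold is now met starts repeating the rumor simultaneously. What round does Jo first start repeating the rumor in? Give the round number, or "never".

Round 1 — Ana, Nia, Omar start repeating the rumor (initial).
Round 2 — checking thresholds:
  Cal: 2 of 2 neighbours ≥ 2, starts repeating the rumor.
  Dee: 2 of 3 neighbours < 3, holds.
  Fay: 1 of 2 neighbours ≥ 1, starts repeating the rumor.
  Jo: 1 of 3 neighbours < 3, holds.
Round 3 — no new spreads; cascade stops.

never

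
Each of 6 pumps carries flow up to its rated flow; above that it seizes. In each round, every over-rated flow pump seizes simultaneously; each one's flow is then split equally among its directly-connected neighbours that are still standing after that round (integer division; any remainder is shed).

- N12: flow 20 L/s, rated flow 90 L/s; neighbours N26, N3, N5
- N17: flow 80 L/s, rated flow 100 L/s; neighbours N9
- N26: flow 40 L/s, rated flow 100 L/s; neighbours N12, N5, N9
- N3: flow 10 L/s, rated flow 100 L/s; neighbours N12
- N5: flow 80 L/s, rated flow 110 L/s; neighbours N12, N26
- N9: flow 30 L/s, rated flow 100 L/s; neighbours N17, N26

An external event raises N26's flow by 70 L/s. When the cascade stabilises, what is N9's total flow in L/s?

Round 1 — N26 at 110 > 100. N26 seizes.
  N26 sheds 110 L/s to N12, N5, N9: 36 each (2 lost).
    N12: 20+36 = 56 ≤ 90
    N5: 80+36 = 116 > 110
    N9: 30+36 = 66 ≤ 100
Round 2 — N5 seizes.
  N5 sheds 116 L/s to N12: 116 each.
    N12: 56+116 = 172 > 90
Round 3 — N12 seizes.
  N12 sheds 172 L/s to N3: 172 each.
    N3: 10+172 = 182 > 100
Round 4 — N3 seizes.
  N3 sheds 182 L/s: no online neighbours, lost.
No further seizures.

66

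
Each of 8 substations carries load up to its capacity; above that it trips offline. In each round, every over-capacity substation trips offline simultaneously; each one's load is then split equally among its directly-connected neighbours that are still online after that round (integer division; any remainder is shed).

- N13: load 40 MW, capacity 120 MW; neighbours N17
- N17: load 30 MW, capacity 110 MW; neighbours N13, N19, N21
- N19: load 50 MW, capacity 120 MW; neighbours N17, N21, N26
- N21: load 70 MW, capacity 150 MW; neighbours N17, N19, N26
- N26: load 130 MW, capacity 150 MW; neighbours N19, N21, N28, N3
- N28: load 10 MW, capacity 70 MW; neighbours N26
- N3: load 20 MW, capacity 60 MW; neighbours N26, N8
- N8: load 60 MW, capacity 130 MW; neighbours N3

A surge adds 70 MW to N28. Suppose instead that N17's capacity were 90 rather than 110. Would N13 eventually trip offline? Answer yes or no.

With N17's capacity at 90:
Round 1 — N28 at 80 > 70. N28 trips offline.
  N28 sheds 80 MW to N26: 80 each.
    N26: 130+80 = 210 > 150
Round 2 — N26 trips offline.
  N26 sheds 210 MW to N19, N21, N3: 70 each.
    N19: 50+70 = 120 ≤ 120
    N21: 70+70 = 140 ≤ 150
    N3: 20+70 = 90 > 60
Round 3 — N3 trips offline.
  N3 sheds 90 MW to N8: 90 each.
    N8: 60+90 = 150 > 130
Round 4 — N8 trips offline.
  N8 sheds 150 MW: no online neighbours, lost.
No further trips.

no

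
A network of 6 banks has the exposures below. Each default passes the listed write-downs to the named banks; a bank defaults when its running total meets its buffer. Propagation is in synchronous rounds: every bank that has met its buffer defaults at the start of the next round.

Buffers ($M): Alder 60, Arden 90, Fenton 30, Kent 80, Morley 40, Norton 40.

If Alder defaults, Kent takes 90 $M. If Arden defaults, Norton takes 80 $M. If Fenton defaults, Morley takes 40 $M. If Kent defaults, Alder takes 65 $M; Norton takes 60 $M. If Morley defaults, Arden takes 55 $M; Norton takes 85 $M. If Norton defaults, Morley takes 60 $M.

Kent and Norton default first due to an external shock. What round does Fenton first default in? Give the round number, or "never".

Round 1 — Kent, Norton default (initial).
  Alder: +65 → 65 ≥ 60
  Morley: +60 → 60 ≥ 40
Round 2 — Alder, Morley default.
  Arden: +55 → 55 < 90
No further defaults.

never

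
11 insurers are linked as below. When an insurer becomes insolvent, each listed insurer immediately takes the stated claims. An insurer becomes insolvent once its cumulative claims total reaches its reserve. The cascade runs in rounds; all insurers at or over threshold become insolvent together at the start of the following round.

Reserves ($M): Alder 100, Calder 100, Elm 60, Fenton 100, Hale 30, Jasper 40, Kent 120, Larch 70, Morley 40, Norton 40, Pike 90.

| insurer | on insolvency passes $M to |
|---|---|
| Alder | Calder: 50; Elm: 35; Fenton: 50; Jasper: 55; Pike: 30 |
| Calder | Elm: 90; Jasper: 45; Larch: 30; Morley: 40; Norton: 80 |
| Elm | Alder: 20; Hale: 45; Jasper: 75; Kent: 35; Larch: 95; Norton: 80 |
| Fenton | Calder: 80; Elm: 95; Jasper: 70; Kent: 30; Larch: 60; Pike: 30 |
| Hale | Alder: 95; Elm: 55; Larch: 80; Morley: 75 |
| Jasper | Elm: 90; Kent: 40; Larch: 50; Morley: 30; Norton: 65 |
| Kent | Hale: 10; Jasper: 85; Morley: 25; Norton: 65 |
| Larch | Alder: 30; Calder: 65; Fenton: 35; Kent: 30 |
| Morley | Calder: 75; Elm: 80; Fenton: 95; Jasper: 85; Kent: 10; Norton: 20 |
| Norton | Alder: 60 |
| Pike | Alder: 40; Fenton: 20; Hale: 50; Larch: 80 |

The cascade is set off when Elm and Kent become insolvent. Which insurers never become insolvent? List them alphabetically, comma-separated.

Round 1 — Elm, Kent become insolvent (initial).
  Alder: +20 → 20 < 100
  Hale: +45+10 → 55 ≥ 30
  Jasper: +75+85 → 160 ≥ 40
  Larch: +95 → 95 ≥ 70
  Morley: +25 → 25 < 40
  Norton: +80+65 → 145 ≥ 40
Round 2 — Hale, Jasper, Larch, Norton become insolvent.
  Alder: +95+30+60 → 205 ≥ 100
  Calder: +65 → 65 < 100
  Fenton: +35 → 35 < 100
  Morley: +75+30 → 130 ≥ 40
Round 3 — Alder, Morley become insolvent.
  Calder: +50+75 → 190 ≥ 100
  Fenton: +50+95 → 180 ≥ 100
  Pike: +30 → 30 < 90
Round 4 — Calder, Fenton become insolvent.
  Pike: +30 → 60 < 90
No further insolvencies.

Pike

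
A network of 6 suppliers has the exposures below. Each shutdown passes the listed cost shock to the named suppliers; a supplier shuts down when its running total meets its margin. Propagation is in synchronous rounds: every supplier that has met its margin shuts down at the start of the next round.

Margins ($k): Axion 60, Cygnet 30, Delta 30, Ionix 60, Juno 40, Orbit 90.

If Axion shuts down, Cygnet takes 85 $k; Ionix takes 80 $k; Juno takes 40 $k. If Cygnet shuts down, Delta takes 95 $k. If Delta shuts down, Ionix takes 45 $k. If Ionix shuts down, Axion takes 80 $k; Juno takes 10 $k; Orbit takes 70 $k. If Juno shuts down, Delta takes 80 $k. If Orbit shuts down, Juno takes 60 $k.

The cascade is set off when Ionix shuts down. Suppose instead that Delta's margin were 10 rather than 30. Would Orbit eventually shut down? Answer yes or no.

With Delta's margin at 10:
Round 1 — Ionix shuts down (initial).
  Axion: +80 → 80 ≥ 60
  Juno: +10 → 10 < 40
  Orbit: +70 → 70 < 90
Round 2 — Axion shuts down.
  Cygnet: +85 → 85 ≥ 30
  Juno: +40 → 50 ≥ 40
Round 3 — Cygnet, Juno shut down.
  Delta: +95+80 → 175 ≥ 10
Round 4 — Delta shuts down.
No further shutdowns.

no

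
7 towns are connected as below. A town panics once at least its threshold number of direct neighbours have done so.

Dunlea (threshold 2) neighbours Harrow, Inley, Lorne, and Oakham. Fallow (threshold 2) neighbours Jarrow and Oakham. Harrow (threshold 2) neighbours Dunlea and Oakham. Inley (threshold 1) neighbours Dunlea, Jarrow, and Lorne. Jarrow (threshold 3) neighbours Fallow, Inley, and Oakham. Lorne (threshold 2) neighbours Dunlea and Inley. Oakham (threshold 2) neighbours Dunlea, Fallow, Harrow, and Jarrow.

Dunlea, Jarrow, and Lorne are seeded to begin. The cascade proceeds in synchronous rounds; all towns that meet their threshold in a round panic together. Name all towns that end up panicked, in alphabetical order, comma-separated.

Dunlea, Fallow, Harrow, Inley, Jarrow, Lorne, Oakham

Round 1 — Dunlea, Jarrow, Lorne panic (initial).
Round 2 — checking thresholds:
  Fallow: 1 of 2 neighbours < 2, holds.
  Harrow: 1 of 2 neighbours < 2, holds.
  Inley: 3 of 3 neighbours ≥ 1, panics.
  Oakham: 2 of 4 neighbours ≥ 2, panics.
Round 3 — checking thresholds:
  Fallow: 2 of 2 neighbours ≥ 2, panics.
  Harrow: 2 of 2 neighbours ≥ 2, panics.
Round 4 — no new panics; cascade stops.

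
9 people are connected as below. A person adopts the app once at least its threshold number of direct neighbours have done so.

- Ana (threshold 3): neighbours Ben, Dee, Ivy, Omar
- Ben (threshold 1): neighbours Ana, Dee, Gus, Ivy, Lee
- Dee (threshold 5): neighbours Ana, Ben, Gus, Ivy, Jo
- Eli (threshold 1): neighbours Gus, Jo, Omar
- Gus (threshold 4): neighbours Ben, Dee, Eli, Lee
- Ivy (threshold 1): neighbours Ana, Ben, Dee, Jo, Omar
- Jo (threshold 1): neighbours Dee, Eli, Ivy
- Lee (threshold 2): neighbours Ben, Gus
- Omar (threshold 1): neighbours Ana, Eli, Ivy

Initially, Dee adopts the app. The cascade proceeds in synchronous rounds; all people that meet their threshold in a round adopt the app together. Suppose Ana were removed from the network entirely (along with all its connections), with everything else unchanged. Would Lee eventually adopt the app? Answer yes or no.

no

With Ana removed:
Round 1 — Dee adopts the app (initial).
Round 2 — checking thresholds:
  Ben: 1 of 4 neighbours ≥ 1, adopts the app.
  Gus: 1 of 4 neighbours < 4, below threshold.
  Ivy: 1 of 4 neighbours ≥ 1, adopts the app.
  Jo: 1 of 3 neighbours ≥ 1, adopts the app.
Round 3 — checking thresholds:
  Eli: 1 of 3 neighbours ≥ 1, adopts the app.
  Gus: 2 of 4 neighbours < 4, below threshold.
  Lee: 1 of 2 neighbours < 2, below threshold.
  Omar: 1 of 2 neighbours ≥ 1, adopts the app.
Round 4 — no new adoptions; cascade stops.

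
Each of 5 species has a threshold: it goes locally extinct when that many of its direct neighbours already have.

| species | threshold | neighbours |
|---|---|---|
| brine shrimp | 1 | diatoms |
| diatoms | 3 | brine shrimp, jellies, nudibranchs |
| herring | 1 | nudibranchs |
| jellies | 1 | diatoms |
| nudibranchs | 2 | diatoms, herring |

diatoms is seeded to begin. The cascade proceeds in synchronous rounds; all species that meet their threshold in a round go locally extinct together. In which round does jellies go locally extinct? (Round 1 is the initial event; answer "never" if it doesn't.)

2

Round 1 — diatoms goes locally extinct (initial).
Round 2 — checking thresholds:
  brine shrimp: 1 of 1 neighbours ≥ 1, goes locally extinct.
  jellies: 1 of 1 neighbours ≥ 1, goes locally extinct.
  nudibranchs: 1 of 2 neighbours < 2, not yet.
Round 3 — no new extinctions; cascade stops.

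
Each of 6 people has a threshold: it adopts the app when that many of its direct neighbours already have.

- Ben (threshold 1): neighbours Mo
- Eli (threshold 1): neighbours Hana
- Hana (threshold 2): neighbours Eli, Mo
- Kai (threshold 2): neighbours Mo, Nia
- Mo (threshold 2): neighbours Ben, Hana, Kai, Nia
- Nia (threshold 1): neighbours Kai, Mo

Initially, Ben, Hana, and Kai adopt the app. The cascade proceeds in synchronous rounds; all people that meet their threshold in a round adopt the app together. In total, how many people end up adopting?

6

Round 1 — Ben, Hana, Kai adopt the app (initial).
Round 2 — checking thresholds:
  Eli: 1 of 1 neighbours ≥ 1, adopts the app.
  Mo: 3 of 4 neighbours ≥ 2, adopts the app.
  Nia: 1 of 2 neighbours ≥ 1, adopts the app.
Round 3 — no new adoptions; cascade stops.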